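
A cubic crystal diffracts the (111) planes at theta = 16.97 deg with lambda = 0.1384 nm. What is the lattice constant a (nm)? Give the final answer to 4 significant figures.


d = lambda / (2*sin(theta))
d = 0.1384 / (2*sin(16.97 deg))
d = 0.237091 nm
a = d * sqrt(h^2+k^2+l^2) = 0.237091 * sqrt(3)
a = 0.4107 nm


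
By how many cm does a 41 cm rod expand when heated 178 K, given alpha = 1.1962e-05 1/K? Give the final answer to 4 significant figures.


dL = L0 * alpha * dT
dL = 41 * 1.1962e-05 * 178
dL = 0.0873 cm


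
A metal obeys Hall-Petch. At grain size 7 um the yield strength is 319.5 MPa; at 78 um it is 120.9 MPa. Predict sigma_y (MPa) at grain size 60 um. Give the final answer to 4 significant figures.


sigma_y = sigma0 + k / sqrt(d)
1/sqrt(d1) = 1/sqrt(7e-06) = 377.964;  1/sqrt(d2) = 113.228
k = (sigma1 - sigma2) / (1/sqrt(d1) - 1/sqrt(d2)) = (319.5 - 120.9) / (377.964 - 113.228) = 0.750179 MPa*m^0.5
sigma0 = sigma1 - k/sqrt(d1) = 319.5 - 0.750179*377.964 = 35.9589 MPa
sigma_y(d3) = 35.9589 + 0.750179 / sqrt(6e-05) = 132.8 MPa


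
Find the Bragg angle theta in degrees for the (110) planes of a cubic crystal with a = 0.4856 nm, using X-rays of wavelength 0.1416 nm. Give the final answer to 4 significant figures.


d = a / sqrt(h^2+k^2+l^2)
d = 0.4856 / sqrt(2) = 0.343371 nm
lambda = 2*d*sin(theta)  =>  sin(theta) = lambda / (2*d)
sin(theta) = 0.1416 / (2 * 0.343371) = 0.206191
theta = 11.9 deg


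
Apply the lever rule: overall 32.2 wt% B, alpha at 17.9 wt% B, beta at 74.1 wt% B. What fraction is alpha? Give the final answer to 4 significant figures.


f_alpha = (C_beta - C0) / (C_beta - C_alpha)
f_alpha = (74.1 - 32.2) / (74.1 - 17.9)
f_alpha = 0.7456


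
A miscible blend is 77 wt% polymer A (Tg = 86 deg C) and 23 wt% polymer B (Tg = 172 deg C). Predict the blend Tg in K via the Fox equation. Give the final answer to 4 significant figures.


1/Tg = w1/Tg1 + w2/Tg2 (in Kelvin)
Tg1 = 359.15 K, Tg2 = 445.15 K
1/Tg = 0.77/359.15 + 0.23/445.15
Tg = 375.9 K


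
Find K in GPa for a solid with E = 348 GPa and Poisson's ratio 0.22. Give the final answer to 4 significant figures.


K = E / (3*(1-2*nu))
K = 348 / (3*(1-2*0.22))
K = 207.1 GPa


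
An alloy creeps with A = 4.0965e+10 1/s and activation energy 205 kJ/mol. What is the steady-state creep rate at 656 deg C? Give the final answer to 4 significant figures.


rate = A * exp(-Q / (R*T))
T = 656 + 273.15 = 929.15 K
rate = 4.0965e+10 * exp(-205e3 / (8.314 * 929.15))
rate = 0.1223 1/s


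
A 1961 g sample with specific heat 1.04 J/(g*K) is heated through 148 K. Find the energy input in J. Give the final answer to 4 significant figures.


Q = m * cp * dT
Q = 1961 * 1.04 * 148
Q = 301800 J


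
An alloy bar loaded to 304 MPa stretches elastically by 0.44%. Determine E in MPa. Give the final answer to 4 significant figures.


E = sigma / epsilon
epsilon = 0.44% = 4.4e-03
E = 304 / 4.4e-03
E = 69090 MPa


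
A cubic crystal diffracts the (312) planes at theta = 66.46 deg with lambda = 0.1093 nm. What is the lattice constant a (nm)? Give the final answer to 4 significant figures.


d = lambda / (2*sin(theta))
d = 0.1093 / (2*sin(66.46 deg))
d = 0.0596107 nm
a = d * sqrt(h^2+k^2+l^2) = 0.0596107 * sqrt(14)
a = 0.223 nm


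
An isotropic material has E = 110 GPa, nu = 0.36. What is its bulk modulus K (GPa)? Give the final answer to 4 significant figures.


K = E / (3*(1-2*nu))
K = 110 / (3*(1-2*0.36))
K = 131 GPa


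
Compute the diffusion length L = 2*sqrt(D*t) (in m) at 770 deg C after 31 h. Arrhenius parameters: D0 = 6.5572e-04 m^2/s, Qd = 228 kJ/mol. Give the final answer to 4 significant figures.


Step 1: D = D0 * exp(-Qd/(R*T))
T = 1043.15 K
D = 6.5572e-04 * exp(-228e3 / (8.314 * 1043.15)) = 2.50868e-15 m^2/s
Step 2: L = 2*sqrt(D*t)
t = 31 h = 111600 s
L = 2*sqrt(2.50868e-15 * 111600) = 3.346e-05 m


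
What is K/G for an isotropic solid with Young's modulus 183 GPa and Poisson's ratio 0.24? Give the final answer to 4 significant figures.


G = E / (2*(1+nu))
G = 183 / (2*(1+0.24)) = 73.7903 GPa
K = E / (3*(1-2*nu))
K = 183 / (3*(1-2*0.24)) = 117.308 GPa
K/G = 117.308 / 73.7903 = 1.59


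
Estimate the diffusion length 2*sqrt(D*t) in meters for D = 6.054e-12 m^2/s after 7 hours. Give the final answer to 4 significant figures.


t = 7 hr = 25200 s
Diffusion length = 2*sqrt(D*t)
= 2*sqrt(6.054e-12 * 25200)
= 7.812e-04 m


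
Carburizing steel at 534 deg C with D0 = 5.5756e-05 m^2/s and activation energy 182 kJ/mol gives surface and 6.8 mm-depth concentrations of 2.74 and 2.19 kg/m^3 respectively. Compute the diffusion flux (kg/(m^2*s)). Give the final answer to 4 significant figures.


Step 1: D = D0 * exp(-Qd/(R*T))
T = 534 + 273.15 = 807.15 K
D = 5.5756e-05 * exp(-182e3 / (8.314 * 807.15)) = 9.28437e-17 m^2/s
Step 2: J = D * (C1 - C2) / dx
J = 9.28437e-17 * (2.74 - 2.19) / 6.8e-03
J = 7.509e-15 kg/(m^2*s)


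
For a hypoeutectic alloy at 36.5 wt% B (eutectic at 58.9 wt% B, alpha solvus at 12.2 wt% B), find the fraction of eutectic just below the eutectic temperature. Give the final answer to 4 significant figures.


f_primary = (C_e - C0) / (C_e - C_alpha_max)
f_primary = (58.9 - 36.5) / (58.9 - 12.2)
f_primary = 0.479657
f_eutectic = 1 - 0.479657 = 0.5203


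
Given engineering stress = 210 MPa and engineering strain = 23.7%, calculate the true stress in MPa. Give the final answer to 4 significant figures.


sigma_true = sigma_eng * (1 + epsilon_eng)
sigma_true = 210 * (1 + 0.237)
sigma_true = 259.8 MPa


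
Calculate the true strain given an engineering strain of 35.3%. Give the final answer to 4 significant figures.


epsilon_true = ln(1 + epsilon_eng)
epsilon_true = ln(1 + 0.353)
epsilon_true = 0.3023


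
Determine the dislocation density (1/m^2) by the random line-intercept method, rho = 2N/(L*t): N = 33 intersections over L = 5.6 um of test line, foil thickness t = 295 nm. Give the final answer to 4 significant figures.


rho = 2N / (L * t)
L = 5.6 um = 5.6e-06 m, t = 295 nm = 2.95e-07 m
rho = 2 * 33 / (5.6e-06 * 2.95e-07)
rho = 3.995e+13 1/m^2


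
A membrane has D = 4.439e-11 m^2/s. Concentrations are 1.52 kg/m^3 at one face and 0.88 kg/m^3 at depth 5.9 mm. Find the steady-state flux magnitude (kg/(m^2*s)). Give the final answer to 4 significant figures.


J = -D * (dC/dx) = D * (C1 - C2) / dx
J = 4.439e-11 * (1.52 - 0.88) / 5.9e-03
J = 4.815e-09 kg/(m^2*s)


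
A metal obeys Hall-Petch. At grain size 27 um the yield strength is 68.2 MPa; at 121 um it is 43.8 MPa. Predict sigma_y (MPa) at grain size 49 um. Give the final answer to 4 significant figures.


sigma_y = sigma0 + k / sqrt(d)
1/sqrt(d1) = 1/sqrt(2.7e-05) = 192.45;  1/sqrt(d2) = 90.9091
k = (sigma1 - sigma2) / (1/sqrt(d1) - 1/sqrt(d2)) = (68.2 - 43.8) / (192.45 - 90.9091) = 0.240297 MPa*m^0.5
sigma0 = sigma1 - k/sqrt(d1) = 68.2 - 0.240297*192.45 = 21.9548 MPa
sigma_y(d3) = 21.9548 + 0.240297 / sqrt(4.9e-05) = 56.28 MPa


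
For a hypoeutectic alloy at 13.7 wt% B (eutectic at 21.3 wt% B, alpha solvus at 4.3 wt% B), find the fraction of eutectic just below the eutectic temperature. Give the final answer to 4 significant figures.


f_primary = (C_e - C0) / (C_e - C_alpha_max)
f_primary = (21.3 - 13.7) / (21.3 - 4.3)
f_primary = 0.447059
f_eutectic = 1 - 0.447059 = 0.5529


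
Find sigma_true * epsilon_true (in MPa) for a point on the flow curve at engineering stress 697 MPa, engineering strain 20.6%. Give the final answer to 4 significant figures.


sigma_true = sigma_eng * (1 + epsilon_eng)
sigma_true = 697 * (1 + 0.206) = 840.582 MPa
epsilon_true = ln(1 + epsilon_eng)
epsilon_true = ln(1 + 0.206) = 0.187309
sigma_true * epsilon_true = 840.582 * 0.187309 = 157.4 MPa


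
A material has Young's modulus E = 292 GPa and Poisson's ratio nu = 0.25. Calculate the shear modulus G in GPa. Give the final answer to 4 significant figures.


G = E / (2*(1+nu))
G = 292 / (2*(1+0.25))
G = 116.8 GPa


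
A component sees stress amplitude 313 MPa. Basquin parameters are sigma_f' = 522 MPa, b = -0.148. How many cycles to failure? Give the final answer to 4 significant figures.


sigma_a = sigma_f' * (2*Nf)^b
2*Nf = (sigma_a / sigma_f')^(1/b)
2*Nf = (313 / 522)^(1/-0.148)
2*Nf = 31.6849
Nf = 15.84 cycles


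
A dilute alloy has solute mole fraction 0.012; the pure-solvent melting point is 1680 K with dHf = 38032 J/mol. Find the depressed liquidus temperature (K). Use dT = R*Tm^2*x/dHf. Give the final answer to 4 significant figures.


dT = R*Tm^2*x / dHf
dT = 8.314 * 1680^2 * 0.012 / 38032
dT = 7.4039 K
T_new = 1680 - 7.4039 = 1673 K


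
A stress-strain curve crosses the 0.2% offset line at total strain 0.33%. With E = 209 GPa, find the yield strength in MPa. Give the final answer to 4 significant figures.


Offset strain = 0.002
Elastic strain at yield = total_strain - offset = 3.3e-03 - 0.002 = 1.3e-03
sigma_y = E * elastic_strain = 209000 * 1.3e-03
sigma_y = 271.7 MPa


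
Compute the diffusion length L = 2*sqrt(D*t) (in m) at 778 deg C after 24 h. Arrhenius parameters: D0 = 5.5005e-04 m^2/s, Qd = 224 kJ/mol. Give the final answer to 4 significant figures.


Step 1: D = D0 * exp(-Qd/(R*T))
T = 1051.15 K
D = 5.5005e-04 * exp(-224e3 / (8.314 * 1051.15)) = 4.06258e-15 m^2/s
Step 2: L = 2*sqrt(D*t)
t = 24 h = 86400 s
L = 2*sqrt(4.06258e-15 * 86400) = 3.747e-05 m


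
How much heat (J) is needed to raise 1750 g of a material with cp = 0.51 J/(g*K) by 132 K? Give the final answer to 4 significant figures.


Q = m * cp * dT
Q = 1750 * 0.51 * 132
Q = 117800 J


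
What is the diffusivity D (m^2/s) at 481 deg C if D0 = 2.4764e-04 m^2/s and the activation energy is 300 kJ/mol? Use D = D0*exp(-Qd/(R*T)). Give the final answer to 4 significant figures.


D = D0 * exp(-Qd / (R*T))
T = 754.15 K
D = 2.4764e-04 * exp(-300e3 / (8.314 * 754.15))
D = 4.113e-25 m^2/s


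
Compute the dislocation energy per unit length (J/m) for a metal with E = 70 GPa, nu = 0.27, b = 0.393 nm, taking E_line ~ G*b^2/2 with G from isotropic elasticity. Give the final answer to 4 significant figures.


Step 1: G = E / (2*(1+nu))
G = 70 / (2*(1+0.27)) = 27.5591 GPa = 2.75591e+10 Pa
Step 2: E_line = G*b^2/2
b = 0.393 nm = 3.93e-10 m
E_line = 0.5 * 2.75591e+10 * (3.93e-10)^2 = 2.128e-09 J/m


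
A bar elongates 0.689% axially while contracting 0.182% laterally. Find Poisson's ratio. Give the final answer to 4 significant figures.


nu = -epsilon_lat / epsilon_axial
Lateral strain is contraction (negative), so using magnitudes:
nu = 0.182 / 0.689
nu = 0.2642


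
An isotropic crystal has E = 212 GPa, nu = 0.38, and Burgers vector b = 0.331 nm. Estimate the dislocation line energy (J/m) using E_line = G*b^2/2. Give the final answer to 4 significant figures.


Step 1: G = E / (2*(1+nu))
G = 212 / (2*(1+0.38)) = 76.8116 GPa = 7.68116e+10 Pa
Step 2: E_line = G*b^2/2
b = 0.331 nm = 3.31e-10 m
E_line = 0.5 * 7.68116e+10 * (3.31e-10)^2 = 4.208e-09 J/m


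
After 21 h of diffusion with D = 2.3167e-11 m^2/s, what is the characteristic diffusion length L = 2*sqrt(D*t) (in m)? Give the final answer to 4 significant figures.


t = 21 hr = 75600 s
Diffusion length = 2*sqrt(D*t)
= 2*sqrt(2.3167e-11 * 75600)
= 2.647e-03 m


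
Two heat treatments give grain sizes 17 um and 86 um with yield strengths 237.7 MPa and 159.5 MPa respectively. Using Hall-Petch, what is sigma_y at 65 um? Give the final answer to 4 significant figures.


sigma_y = sigma0 + k / sqrt(d)
1/sqrt(d1) = 1/sqrt(1.7e-05) = 242.536;  1/sqrt(d2) = 107.833
k = (sigma1 - sigma2) / (1/sqrt(d1) - 1/sqrt(d2)) = (237.7 - 159.5) / (242.536 - 107.833) = 0.580537 MPa*m^0.5
sigma0 = sigma1 - k/sqrt(d1) = 237.7 - 0.580537*242.536 = 96.8991 MPa
sigma_y(d3) = 96.8991 + 0.580537 / sqrt(6.5e-05) = 168.9 MPa


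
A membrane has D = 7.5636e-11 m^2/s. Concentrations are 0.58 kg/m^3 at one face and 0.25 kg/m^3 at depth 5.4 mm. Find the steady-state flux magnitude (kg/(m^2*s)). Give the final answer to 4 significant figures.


J = -D * (dC/dx) = D * (C1 - C2) / dx
J = 7.5636e-11 * (0.58 - 0.25) / 5.4e-03
J = 4.622e-09 kg/(m^2*s)


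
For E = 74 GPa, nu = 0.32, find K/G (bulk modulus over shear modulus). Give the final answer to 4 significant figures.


G = E / (2*(1+nu))
G = 74 / (2*(1+0.32)) = 28.0303 GPa
K = E / (3*(1-2*nu))
K = 74 / (3*(1-2*0.32)) = 68.5185 GPa
K/G = 68.5185 / 28.0303 = 2.444


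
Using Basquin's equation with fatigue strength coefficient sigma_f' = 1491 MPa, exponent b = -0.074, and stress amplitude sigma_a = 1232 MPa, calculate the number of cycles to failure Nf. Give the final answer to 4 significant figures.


sigma_a = sigma_f' * (2*Nf)^b
2*Nf = (sigma_a / sigma_f')^(1/b)
2*Nf = (1232 / 1491)^(1/-0.074)
2*Nf = 13.1772
Nf = 6.589 cycles


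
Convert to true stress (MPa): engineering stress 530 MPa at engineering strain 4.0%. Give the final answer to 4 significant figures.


sigma_true = sigma_eng * (1 + epsilon_eng)
sigma_true = 530 * (1 + 0.04)
sigma_true = 551.2 MPa


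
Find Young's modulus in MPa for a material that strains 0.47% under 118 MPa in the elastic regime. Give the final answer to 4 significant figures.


E = sigma / epsilon
epsilon = 0.47% = 4.7e-03
E = 118 / 4.7e-03
E = 25110 MPa


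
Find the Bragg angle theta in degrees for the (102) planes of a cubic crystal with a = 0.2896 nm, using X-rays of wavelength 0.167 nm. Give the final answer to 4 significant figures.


d = a / sqrt(h^2+k^2+l^2)
d = 0.2896 / sqrt(5) = 0.129513 nm
lambda = 2*d*sin(theta)  =>  sin(theta) = lambda / (2*d)
sin(theta) = 0.167 / (2 * 0.129513) = 0.644723
theta = 40.14 deg


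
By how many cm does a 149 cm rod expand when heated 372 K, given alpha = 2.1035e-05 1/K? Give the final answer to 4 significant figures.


dL = L0 * alpha * dT
dL = 149 * 2.1035e-05 * 372
dL = 1.166 cm


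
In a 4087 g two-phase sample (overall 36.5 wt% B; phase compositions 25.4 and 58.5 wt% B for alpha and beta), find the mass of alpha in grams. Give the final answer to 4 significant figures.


f_alpha = (C_beta - C0) / (C_beta - C_alpha)
f_alpha = (58.5 - 36.5) / (58.5 - 25.4) = 0.664653
m_alpha = f_alpha * m_total = 0.664653 * 4087 = 2716 g


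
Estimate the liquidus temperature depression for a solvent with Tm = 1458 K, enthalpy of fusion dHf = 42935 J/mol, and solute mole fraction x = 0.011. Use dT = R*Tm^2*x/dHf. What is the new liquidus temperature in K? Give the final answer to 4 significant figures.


dT = R*Tm^2*x / dHf
dT = 8.314 * 1458^2 * 0.011 / 42935
dT = 4.528 K
T_new = 1458 - 4.528 = 1453 K


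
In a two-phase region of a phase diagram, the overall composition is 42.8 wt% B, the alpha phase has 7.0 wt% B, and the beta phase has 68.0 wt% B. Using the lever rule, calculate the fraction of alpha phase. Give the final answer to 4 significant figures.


f_alpha = (C_beta - C0) / (C_beta - C_alpha)
f_alpha = (68.0 - 42.8) / (68.0 - 7.0)
f_alpha = 0.4131


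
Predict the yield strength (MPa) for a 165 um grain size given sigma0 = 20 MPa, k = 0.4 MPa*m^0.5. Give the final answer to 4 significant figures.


sigma_y = sigma0 + k / sqrt(d)
d = 165 um = 1.65e-04 m
sigma_y = 20 + 0.4 / sqrt(1.65e-04)
sigma_y = 51.14 MPa


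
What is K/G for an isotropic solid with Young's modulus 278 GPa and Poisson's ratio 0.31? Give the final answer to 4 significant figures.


G = E / (2*(1+nu))
G = 278 / (2*(1+0.31)) = 106.107 GPa
K = E / (3*(1-2*nu))
K = 278 / (3*(1-2*0.31)) = 243.86 GPa
K/G = 243.86 / 106.107 = 2.298


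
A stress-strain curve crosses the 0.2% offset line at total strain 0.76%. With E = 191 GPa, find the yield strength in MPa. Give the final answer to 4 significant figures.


Offset strain = 0.002
Elastic strain at yield = total_strain - offset = 7.6e-03 - 0.002 = 5.6e-03
sigma_y = E * elastic_strain = 191000 * 5.6e-03
sigma_y = 1070 MPa


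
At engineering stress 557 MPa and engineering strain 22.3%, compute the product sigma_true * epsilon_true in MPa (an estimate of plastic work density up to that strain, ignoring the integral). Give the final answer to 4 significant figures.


sigma_true = sigma_eng * (1 + epsilon_eng)
sigma_true = 557 * (1 + 0.223) = 681.211 MPa
epsilon_true = ln(1 + epsilon_eng)
epsilon_true = ln(1 + 0.223) = 0.201307
sigma_true * epsilon_true = 681.211 * 0.201307 = 137.1 MPa


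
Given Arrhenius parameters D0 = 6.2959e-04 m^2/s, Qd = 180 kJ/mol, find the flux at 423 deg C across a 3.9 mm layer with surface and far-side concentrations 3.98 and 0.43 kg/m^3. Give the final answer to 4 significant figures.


Step 1: D = D0 * exp(-Qd/(R*T))
T = 423 + 273.15 = 696.15 K
D = 6.2959e-04 * exp(-180e3 / (8.314 * 696.15)) = 1.9612e-17 m^2/s
Step 2: J = D * (C1 - C2) / dx
J = 1.9612e-17 * (3.98 - 0.43) / 3.9e-03
J = 1.785e-14 kg/(m^2*s)


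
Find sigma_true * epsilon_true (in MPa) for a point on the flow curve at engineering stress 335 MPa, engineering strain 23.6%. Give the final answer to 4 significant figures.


sigma_true = sigma_eng * (1 + epsilon_eng)
sigma_true = 335 * (1 + 0.236) = 414.06 MPa
epsilon_true = ln(1 + epsilon_eng)
epsilon_true = ln(1 + 0.236) = 0.21188
sigma_true * epsilon_true = 414.06 * 0.21188 = 87.73 MPa


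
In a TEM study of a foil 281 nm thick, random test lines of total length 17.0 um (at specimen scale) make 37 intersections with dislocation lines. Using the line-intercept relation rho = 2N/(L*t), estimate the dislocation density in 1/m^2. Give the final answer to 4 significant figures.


rho = 2N / (L * t)
L = 17.0 um = 1.7e-05 m, t = 281 nm = 2.81e-07 m
rho = 2 * 37 / (1.7e-05 * 2.81e-07)
rho = 1.549e+13 1/m^2


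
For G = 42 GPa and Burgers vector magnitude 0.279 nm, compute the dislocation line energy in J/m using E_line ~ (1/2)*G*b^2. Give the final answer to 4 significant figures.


E = G*b^2/2
b = 0.279 nm = 2.79e-10 m
G = 42 GPa = 4.2e+10 Pa
E = 0.5 * 4.2e+10 * (2.79e-10)^2
E = 1.635e-09 J/m


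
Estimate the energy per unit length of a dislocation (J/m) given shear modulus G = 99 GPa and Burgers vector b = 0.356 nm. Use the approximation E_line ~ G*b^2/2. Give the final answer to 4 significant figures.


E = G*b^2/2
b = 0.356 nm = 3.56e-10 m
G = 99 GPa = 9.9e+10 Pa
E = 0.5 * 9.9e+10 * (3.56e-10)^2
E = 6.273e-09 J/m


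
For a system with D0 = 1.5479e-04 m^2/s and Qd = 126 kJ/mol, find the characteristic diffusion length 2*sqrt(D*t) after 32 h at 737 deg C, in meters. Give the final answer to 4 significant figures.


Step 1: D = D0 * exp(-Qd/(R*T))
T = 1010.15 K
D = 1.5479e-04 * exp(-126e3 / (8.314 * 1010.15)) = 4.72144e-11 m^2/s
Step 2: L = 2*sqrt(D*t)
t = 32 h = 115200 s
L = 2*sqrt(4.72144e-11 * 115200) = 4.664e-03 m


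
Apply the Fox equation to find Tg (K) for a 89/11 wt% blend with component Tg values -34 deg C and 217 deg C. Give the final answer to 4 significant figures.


1/Tg = w1/Tg1 + w2/Tg2 (in Kelvin)
Tg1 = 239.15 K, Tg2 = 490.15 K
1/Tg = 0.89/239.15 + 0.11/490.15
Tg = 253.4 K


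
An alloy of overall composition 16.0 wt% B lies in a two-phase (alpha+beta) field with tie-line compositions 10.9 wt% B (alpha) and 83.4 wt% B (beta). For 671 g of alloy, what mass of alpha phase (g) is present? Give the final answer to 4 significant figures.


f_alpha = (C_beta - C0) / (C_beta - C_alpha)
f_alpha = (83.4 - 16.0) / (83.4 - 10.9) = 0.929655
m_alpha = f_alpha * m_total = 0.929655 * 671 = 623.8 g


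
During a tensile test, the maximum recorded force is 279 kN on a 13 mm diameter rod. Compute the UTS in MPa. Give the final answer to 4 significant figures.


A0 = pi*(d/2)^2 = pi*(13/2)^2 = 132.732 mm^2
UTS = F_max / A0 = 279*1000 / 132.732
UTS = 2102 MPa


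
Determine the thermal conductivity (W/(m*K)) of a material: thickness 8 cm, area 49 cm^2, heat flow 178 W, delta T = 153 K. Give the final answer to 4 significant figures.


k = Q*L / (A*dT)
L = 0.08 m, A = 4.9e-03 m^2
k = 178 * 0.08 / (4.9e-03 * 153)
k = 18.99 W/(m*K)


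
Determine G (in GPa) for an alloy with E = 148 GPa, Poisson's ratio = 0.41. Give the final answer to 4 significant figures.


G = E / (2*(1+nu))
G = 148 / (2*(1+0.41))
G = 52.48 GPa


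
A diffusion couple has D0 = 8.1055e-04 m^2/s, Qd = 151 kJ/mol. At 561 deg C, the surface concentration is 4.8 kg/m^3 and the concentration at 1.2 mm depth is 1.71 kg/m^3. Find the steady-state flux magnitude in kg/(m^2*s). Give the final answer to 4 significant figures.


Step 1: D = D0 * exp(-Qd/(R*T))
T = 561 + 273.15 = 834.15 K
D = 8.1055e-04 * exp(-151e3 / (8.314 * 834.15)) = 2.83653e-13 m^2/s
Step 2: J = D * (C1 - C2) / dx
J = 2.83653e-13 * (4.8 - 1.71) / 1.2e-03
J = 7.304e-10 kg/(m^2*s)


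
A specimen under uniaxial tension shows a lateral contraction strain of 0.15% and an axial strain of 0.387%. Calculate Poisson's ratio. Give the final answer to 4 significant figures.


nu = -epsilon_lat / epsilon_axial
Lateral strain is contraction (negative), so using magnitudes:
nu = 0.15 / 0.387
nu = 0.3876


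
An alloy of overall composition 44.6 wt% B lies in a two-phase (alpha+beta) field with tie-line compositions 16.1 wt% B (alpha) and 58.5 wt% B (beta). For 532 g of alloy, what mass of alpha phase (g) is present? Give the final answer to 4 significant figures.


f_alpha = (C_beta - C0) / (C_beta - C_alpha)
f_alpha = (58.5 - 44.6) / (58.5 - 16.1) = 0.32783
m_alpha = f_alpha * m_total = 0.32783 * 532 = 174.4 g


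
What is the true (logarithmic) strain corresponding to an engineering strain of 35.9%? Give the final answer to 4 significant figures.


epsilon_true = ln(1 + epsilon_eng)
epsilon_true = ln(1 + 0.359)
epsilon_true = 0.3067


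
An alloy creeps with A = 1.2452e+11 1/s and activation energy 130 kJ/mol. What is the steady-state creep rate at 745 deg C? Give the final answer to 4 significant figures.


rate = A * exp(-Q / (R*T))
T = 745 + 273.15 = 1018.15 K
rate = 1.2452e+11 * exp(-130e3 / (8.314 * 1018.15))
rate = 26640 1/s


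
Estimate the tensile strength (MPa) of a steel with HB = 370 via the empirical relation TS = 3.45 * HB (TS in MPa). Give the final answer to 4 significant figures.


TS (MPa) = 3.45 * HB
TS = 3.45 * 370
TS = 1277 MPa


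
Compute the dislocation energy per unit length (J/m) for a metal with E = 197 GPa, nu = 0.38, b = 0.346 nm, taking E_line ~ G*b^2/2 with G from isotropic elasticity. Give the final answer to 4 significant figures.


Step 1: G = E / (2*(1+nu))
G = 197 / (2*(1+0.38)) = 71.3768 GPa = 7.13768e+10 Pa
Step 2: E_line = G*b^2/2
b = 0.346 nm = 3.46e-10 m
E_line = 0.5 * 7.13768e+10 * (3.46e-10)^2 = 4.272e-09 J/m


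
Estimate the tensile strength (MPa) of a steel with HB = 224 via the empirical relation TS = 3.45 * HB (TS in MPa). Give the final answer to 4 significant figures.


TS (MPa) = 3.45 * HB
TS = 3.45 * 224
TS = 772.8 MPa


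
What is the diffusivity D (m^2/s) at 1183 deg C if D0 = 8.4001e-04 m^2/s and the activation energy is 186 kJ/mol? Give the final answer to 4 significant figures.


D = D0 * exp(-Qd / (R*T))
T = 1456.15 K
D = 8.4001e-04 * exp(-186e3 / (8.314 * 1456.15))
D = 1.786e-10 m^2/s


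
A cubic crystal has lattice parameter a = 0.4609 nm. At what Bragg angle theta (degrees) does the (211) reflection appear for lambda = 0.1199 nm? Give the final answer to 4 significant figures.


d = a / sqrt(h^2+k^2+l^2)
d = 0.4609 / sqrt(6) = 0.188162 nm
lambda = 2*d*sin(theta)  =>  sin(theta) = lambda / (2*d)
sin(theta) = 0.1199 / (2 * 0.188162) = 0.318609
theta = 18.58 deg


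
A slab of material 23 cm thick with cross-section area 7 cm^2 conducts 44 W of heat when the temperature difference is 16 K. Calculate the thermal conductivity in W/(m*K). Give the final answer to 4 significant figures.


k = Q*L / (A*dT)
L = 0.23 m, A = 7e-04 m^2
k = 44 * 0.23 / (7e-04 * 16)
k = 903.6 W/(m*K)


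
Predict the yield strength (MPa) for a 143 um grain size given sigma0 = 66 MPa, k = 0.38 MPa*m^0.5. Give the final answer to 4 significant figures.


sigma_y = sigma0 + k / sqrt(d)
d = 143 um = 1.43e-04 m
sigma_y = 66 + 0.38 / sqrt(1.43e-04)
sigma_y = 97.78 MPa


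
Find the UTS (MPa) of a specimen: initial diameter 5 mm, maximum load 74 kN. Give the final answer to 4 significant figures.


A0 = pi*(d/2)^2 = pi*(5/2)^2 = 19.635 mm^2
UTS = F_max / A0 = 74*1000 / 19.635
UTS = 3769 MPa


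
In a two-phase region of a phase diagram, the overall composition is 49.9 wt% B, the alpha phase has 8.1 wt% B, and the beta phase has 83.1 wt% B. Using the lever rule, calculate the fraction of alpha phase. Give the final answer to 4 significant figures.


f_alpha = (C_beta - C0) / (C_beta - C_alpha)
f_alpha = (83.1 - 49.9) / (83.1 - 8.1)
f_alpha = 0.4427


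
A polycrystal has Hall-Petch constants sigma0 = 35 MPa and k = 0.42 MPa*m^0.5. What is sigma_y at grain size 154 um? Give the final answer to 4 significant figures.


sigma_y = sigma0 + k / sqrt(d)
d = 154 um = 1.54e-04 m
sigma_y = 35 + 0.42 / sqrt(1.54e-04)
sigma_y = 68.84 MPa


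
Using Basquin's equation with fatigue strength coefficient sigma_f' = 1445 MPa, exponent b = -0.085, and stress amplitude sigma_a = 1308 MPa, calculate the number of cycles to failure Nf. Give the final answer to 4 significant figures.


sigma_a = sigma_f' * (2*Nf)^b
2*Nf = (sigma_a / sigma_f')^(1/b)
2*Nf = (1308 / 1445)^(1/-0.085)
2*Nf = 3.22807
Nf = 1.614 cycles


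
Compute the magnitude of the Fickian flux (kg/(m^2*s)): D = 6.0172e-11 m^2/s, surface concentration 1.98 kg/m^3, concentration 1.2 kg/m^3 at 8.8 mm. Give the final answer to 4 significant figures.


J = -D * (dC/dx) = D * (C1 - C2) / dx
J = 6.0172e-11 * (1.98 - 1.2) / 8.8e-03
J = 5.333e-09 kg/(m^2*s)


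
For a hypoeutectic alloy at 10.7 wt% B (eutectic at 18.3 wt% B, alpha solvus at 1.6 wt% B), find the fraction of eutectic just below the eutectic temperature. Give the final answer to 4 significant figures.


f_primary = (C_e - C0) / (C_e - C_alpha_max)
f_primary = (18.3 - 10.7) / (18.3 - 1.6)
f_primary = 0.45509
f_eutectic = 1 - 0.45509 = 0.5449


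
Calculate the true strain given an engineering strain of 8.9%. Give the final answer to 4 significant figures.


epsilon_true = ln(1 + epsilon_eng)
epsilon_true = ln(1 + 0.089)
epsilon_true = 0.08526


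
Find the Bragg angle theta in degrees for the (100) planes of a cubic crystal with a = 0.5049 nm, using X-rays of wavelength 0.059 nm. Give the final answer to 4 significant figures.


d = a / sqrt(h^2+k^2+l^2)
d = 0.5049 / sqrt(1) = 0.5049 nm
lambda = 2*d*sin(theta)  =>  sin(theta) = lambda / (2*d)
sin(theta) = 0.059 / (2 * 0.5049) = 0.0584274
theta = 3.35 deg


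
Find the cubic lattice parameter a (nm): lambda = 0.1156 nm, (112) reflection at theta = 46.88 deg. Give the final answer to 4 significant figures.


d = lambda / (2*sin(theta))
d = 0.1156 / (2*sin(46.88 deg))
d = 0.0791864 nm
a = d * sqrt(h^2+k^2+l^2) = 0.0791864 * sqrt(6)
a = 0.194 nm


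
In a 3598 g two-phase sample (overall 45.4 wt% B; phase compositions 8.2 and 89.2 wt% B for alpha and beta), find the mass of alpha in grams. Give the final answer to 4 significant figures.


f_alpha = (C_beta - C0) / (C_beta - C_alpha)
f_alpha = (89.2 - 45.4) / (89.2 - 8.2) = 0.540741
m_alpha = f_alpha * m_total = 0.540741 * 3598 = 1946 g


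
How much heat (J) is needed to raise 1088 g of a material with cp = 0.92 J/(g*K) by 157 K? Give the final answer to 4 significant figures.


Q = m * cp * dT
Q = 1088 * 0.92 * 157
Q = 157200 J


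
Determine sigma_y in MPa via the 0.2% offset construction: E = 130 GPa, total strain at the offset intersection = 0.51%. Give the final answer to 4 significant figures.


Offset strain = 0.002
Elastic strain at yield = total_strain - offset = 5.1e-03 - 0.002 = 3.1e-03
sigma_y = E * elastic_strain = 130000 * 3.1e-03
sigma_y = 403 MPa


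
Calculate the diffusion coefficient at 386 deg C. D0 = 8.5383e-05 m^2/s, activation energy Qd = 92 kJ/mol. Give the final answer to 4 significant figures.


D = D0 * exp(-Qd / (R*T))
T = 659.15 K
D = 8.5383e-05 * exp(-92e3 / (8.314 * 659.15))
D = 4.37e-12 m^2/s


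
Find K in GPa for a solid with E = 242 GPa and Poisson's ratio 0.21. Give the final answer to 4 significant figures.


K = E / (3*(1-2*nu))
K = 242 / (3*(1-2*0.21))
K = 139.1 GPa


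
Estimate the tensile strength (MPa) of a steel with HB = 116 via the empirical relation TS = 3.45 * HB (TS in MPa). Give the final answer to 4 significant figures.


TS (MPa) = 3.45 * HB
TS = 3.45 * 116
TS = 400.2 MPa


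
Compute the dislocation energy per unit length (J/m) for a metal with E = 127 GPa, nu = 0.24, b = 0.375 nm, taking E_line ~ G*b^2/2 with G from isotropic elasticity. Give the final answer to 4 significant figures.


Step 1: G = E / (2*(1+nu))
G = 127 / (2*(1+0.24)) = 51.2097 GPa = 5.12097e+10 Pa
Step 2: E_line = G*b^2/2
b = 0.375 nm = 3.75e-10 m
E_line = 0.5 * 5.12097e+10 * (3.75e-10)^2 = 3.601e-09 J/m


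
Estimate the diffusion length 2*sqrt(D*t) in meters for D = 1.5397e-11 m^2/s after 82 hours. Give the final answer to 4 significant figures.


t = 82 hr = 295200 s
Diffusion length = 2*sqrt(D*t)
= 2*sqrt(1.5397e-11 * 295200)
= 4.264e-03 m


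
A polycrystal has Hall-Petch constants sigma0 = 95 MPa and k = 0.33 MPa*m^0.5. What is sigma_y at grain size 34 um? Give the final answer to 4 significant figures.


sigma_y = sigma0 + k / sqrt(d)
d = 34 um = 3.4e-05 m
sigma_y = 95 + 0.33 / sqrt(3.4e-05)
sigma_y = 151.6 MPa


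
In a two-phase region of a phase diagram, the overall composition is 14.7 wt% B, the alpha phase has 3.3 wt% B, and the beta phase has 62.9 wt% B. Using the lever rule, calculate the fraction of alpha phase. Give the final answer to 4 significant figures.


f_alpha = (C_beta - C0) / (C_beta - C_alpha)
f_alpha = (62.9 - 14.7) / (62.9 - 3.3)
f_alpha = 0.8087


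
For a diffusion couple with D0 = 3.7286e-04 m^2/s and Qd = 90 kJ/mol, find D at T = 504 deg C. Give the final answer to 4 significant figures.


D = D0 * exp(-Qd / (R*T))
T = 777.15 K
D = 3.7286e-04 * exp(-90e3 / (8.314 * 777.15))
D = 3.328e-10 m^2/s


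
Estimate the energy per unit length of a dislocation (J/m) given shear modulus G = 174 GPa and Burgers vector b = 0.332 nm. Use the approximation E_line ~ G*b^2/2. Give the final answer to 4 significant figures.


E = G*b^2/2
b = 0.332 nm = 3.32e-10 m
G = 174 GPa = 1.74e+11 Pa
E = 0.5 * 1.74e+11 * (3.32e-10)^2
E = 9.589e-09 J/m


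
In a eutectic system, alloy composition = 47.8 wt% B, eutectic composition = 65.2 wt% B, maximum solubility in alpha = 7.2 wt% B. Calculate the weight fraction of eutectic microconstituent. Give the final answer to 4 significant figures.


f_primary = (C_e - C0) / (C_e - C_alpha_max)
f_primary = (65.2 - 47.8) / (65.2 - 7.2)
f_primary = 0.3
f_eutectic = 1 - 0.3 = 0.7


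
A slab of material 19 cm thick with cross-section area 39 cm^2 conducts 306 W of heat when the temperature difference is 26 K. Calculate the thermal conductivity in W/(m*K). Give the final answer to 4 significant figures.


k = Q*L / (A*dT)
L = 0.19 m, A = 3.9e-03 m^2
k = 306 * 0.19 / (3.9e-03 * 26)
k = 573.4 W/(m*K)


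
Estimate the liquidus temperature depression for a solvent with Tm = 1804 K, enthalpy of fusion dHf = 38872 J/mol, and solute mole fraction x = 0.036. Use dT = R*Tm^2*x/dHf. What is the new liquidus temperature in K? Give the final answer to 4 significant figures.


dT = R*Tm^2*x / dHf
dT = 8.314 * 1804^2 * 0.036 / 38872
dT = 25.0581 K
T_new = 1804 - 25.0581 = 1779 K


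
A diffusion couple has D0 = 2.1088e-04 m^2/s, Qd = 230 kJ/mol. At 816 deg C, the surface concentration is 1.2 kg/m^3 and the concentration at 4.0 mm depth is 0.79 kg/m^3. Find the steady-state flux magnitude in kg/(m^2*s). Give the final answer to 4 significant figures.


Step 1: D = D0 * exp(-Qd/(R*T))
T = 816 + 273.15 = 1089.15 K
D = 2.1088e-04 * exp(-230e3 / (8.314 * 1089.15)) = 1.96357e-15 m^2/s
Step 2: J = D * (C1 - C2) / dx
J = 1.96357e-15 * (1.2 - 0.79) / 4e-03
J = 2.013e-13 kg/(m^2*s)


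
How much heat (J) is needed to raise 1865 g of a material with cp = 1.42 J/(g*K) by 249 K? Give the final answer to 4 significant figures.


Q = m * cp * dT
Q = 1865 * 1.42 * 249
Q = 659400 J


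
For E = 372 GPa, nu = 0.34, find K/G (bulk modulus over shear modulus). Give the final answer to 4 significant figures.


G = E / (2*(1+nu))
G = 372 / (2*(1+0.34)) = 138.806 GPa
K = E / (3*(1-2*nu))
K = 372 / (3*(1-2*0.34)) = 387.5 GPa
K/G = 387.5 / 138.806 = 2.792


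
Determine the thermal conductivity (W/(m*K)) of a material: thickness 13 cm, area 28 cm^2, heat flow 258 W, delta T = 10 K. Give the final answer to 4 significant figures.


k = Q*L / (A*dT)
L = 0.13 m, A = 2.8e-03 m^2
k = 258 * 0.13 / (2.8e-03 * 10)
k = 1198 W/(m*K)


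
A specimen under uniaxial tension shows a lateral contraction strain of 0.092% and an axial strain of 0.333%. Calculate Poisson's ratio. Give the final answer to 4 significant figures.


nu = -epsilon_lat / epsilon_axial
Lateral strain is contraction (negative), so using magnitudes:
nu = 0.092 / 0.333
nu = 0.2763


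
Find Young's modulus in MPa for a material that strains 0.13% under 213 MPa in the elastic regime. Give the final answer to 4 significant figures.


E = sigma / epsilon
epsilon = 0.13% = 1.3e-03
E = 213 / 1.3e-03
E = 163800 MPa


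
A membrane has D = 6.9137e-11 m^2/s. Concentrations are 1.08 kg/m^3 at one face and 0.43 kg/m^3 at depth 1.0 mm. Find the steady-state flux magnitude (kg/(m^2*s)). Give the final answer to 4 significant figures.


J = -D * (dC/dx) = D * (C1 - C2) / dx
J = 6.9137e-11 * (1.08 - 0.43) / 1e-03
J = 4.494e-08 kg/(m^2*s)


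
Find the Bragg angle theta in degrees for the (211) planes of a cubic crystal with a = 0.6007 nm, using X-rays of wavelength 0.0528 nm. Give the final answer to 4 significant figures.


d = a / sqrt(h^2+k^2+l^2)
d = 0.6007 / sqrt(6) = 0.245235 nm
lambda = 2*d*sin(theta)  =>  sin(theta) = lambda / (2*d)
sin(theta) = 0.0528 / (2 * 0.245235) = 0.107652
theta = 6.18 deg


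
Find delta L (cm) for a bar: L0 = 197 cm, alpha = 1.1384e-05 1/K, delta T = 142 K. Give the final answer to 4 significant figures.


dL = L0 * alpha * dT
dL = 197 * 1.1384e-05 * 142
dL = 0.3185 cm


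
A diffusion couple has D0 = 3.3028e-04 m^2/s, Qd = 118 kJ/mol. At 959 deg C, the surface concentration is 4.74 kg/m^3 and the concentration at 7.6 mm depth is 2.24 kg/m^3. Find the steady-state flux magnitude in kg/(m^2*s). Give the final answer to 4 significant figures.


Step 1: D = D0 * exp(-Qd/(R*T))
T = 959 + 273.15 = 1232.15 K
D = 3.3028e-04 * exp(-118e3 / (8.314 * 1232.15)) = 3.28335e-09 m^2/s
Step 2: J = D * (C1 - C2) / dx
J = 3.28335e-09 * (4.74 - 2.24) / 7.6e-03
J = 1.08e-06 kg/(m^2*s)


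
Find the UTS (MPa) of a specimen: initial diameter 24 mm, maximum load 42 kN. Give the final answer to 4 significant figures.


A0 = pi*(d/2)^2 = pi*(24/2)^2 = 452.389 mm^2
UTS = F_max / A0 = 42*1000 / 452.389
UTS = 92.84 MPa


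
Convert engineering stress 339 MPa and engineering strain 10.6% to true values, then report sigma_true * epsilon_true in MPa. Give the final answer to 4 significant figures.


sigma_true = sigma_eng * (1 + epsilon_eng)
sigma_true = 339 * (1 + 0.106) = 374.934 MPa
epsilon_true = ln(1 + epsilon_eng)
epsilon_true = ln(1 + 0.106) = 0.10075
sigma_true * epsilon_true = 374.934 * 0.10075 = 37.77 MPa


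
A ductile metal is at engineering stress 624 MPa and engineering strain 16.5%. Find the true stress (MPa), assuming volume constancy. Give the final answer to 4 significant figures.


sigma_true = sigma_eng * (1 + epsilon_eng)
sigma_true = 624 * (1 + 0.165)
sigma_true = 727 MPa


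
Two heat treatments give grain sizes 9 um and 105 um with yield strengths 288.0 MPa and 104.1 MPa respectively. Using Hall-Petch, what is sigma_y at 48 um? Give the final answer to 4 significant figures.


sigma_y = sigma0 + k / sqrt(d)
1/sqrt(d1) = 1/sqrt(9e-06) = 333.333;  1/sqrt(d2) = 97.59
k = (sigma1 - sigma2) / (1/sqrt(d1) - 1/sqrt(d2)) = (288.0 - 104.1) / (333.333 - 97.59) = 0.780086 MPa*m^0.5
sigma0 = sigma1 - k/sqrt(d1) = 288.0 - 0.780086*333.333 = 27.9714 MPa
sigma_y(d3) = 27.9714 + 0.780086 / sqrt(4.8e-05) = 140.6 MPa


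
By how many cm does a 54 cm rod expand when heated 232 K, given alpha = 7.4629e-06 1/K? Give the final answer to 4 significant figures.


dL = L0 * alpha * dT
dL = 54 * 7.4629e-06 * 232
dL = 0.0935 cm


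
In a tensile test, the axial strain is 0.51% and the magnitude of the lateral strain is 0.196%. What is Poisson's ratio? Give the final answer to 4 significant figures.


nu = -epsilon_lat / epsilon_axial
Lateral strain is contraction (negative), so using magnitudes:
nu = 0.196 / 0.51
nu = 0.3843


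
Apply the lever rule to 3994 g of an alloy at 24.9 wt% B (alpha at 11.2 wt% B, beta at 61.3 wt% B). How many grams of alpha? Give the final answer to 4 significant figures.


f_alpha = (C_beta - C0) / (C_beta - C_alpha)
f_alpha = (61.3 - 24.9) / (61.3 - 11.2) = 0.726547
m_alpha = f_alpha * m_total = 0.726547 * 3994 = 2902 g


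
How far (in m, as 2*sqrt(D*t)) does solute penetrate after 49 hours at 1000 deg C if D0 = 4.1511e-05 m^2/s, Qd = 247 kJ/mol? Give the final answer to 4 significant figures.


Step 1: D = D0 * exp(-Qd/(R*T))
T = 1273.15 K
D = 4.1511e-05 * exp(-247e3 / (8.314 * 1273.15)) = 3.04728e-15 m^2/s
Step 2: L = 2*sqrt(D*t)
t = 49 h = 176400 s
L = 2*sqrt(3.04728e-15 * 176400) = 4.637e-05 m


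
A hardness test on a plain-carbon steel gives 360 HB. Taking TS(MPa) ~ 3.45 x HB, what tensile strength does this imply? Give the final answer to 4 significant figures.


TS (MPa) = 3.45 * HB
TS = 3.45 * 360
TS = 1242 MPa


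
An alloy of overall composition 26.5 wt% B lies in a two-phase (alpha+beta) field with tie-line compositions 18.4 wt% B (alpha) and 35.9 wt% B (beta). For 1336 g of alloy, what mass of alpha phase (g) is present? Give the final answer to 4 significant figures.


f_alpha = (C_beta - C0) / (C_beta - C_alpha)
f_alpha = (35.9 - 26.5) / (35.9 - 18.4) = 0.537143
m_alpha = f_alpha * m_total = 0.537143 * 1336 = 717.6 g


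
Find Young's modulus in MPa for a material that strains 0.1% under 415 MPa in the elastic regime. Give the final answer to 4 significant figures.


E = sigma / epsilon
epsilon = 0.1% = 1e-03
E = 415 / 1e-03
E = 415000 MPa


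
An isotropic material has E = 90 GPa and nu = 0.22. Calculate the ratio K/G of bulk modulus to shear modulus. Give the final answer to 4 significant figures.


G = E / (2*(1+nu))
G = 90 / (2*(1+0.22)) = 36.8852 GPa
K = E / (3*(1-2*nu))
K = 90 / (3*(1-2*0.22)) = 53.5714 GPa
K/G = 53.5714 / 36.8852 = 1.452


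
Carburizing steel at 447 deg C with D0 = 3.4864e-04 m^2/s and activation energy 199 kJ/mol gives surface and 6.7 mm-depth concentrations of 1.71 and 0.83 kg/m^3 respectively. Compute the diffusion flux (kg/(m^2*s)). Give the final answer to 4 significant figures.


Step 1: D = D0 * exp(-Qd/(R*T))
T = 447 + 273.15 = 720.15 K
D = 3.4864e-04 * exp(-199e3 / (8.314 * 720.15)) = 1.28171e-18 m^2/s
Step 2: J = D * (C1 - C2) / dx
J = 1.28171e-18 * (1.71 - 0.83) / 6.7e-03
J = 1.683e-16 kg/(m^2*s)


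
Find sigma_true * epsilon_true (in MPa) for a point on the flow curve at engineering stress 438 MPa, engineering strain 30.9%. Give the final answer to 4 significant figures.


sigma_true = sigma_eng * (1 + epsilon_eng)
sigma_true = 438 * (1 + 0.309) = 573.342 MPa
epsilon_true = ln(1 + epsilon_eng)
epsilon_true = ln(1 + 0.309) = 0.269263
sigma_true * epsilon_true = 573.342 * 0.269263 = 154.4 MPa


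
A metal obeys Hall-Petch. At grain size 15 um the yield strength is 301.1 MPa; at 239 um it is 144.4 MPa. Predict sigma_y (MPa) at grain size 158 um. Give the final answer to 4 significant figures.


sigma_y = sigma0 + k / sqrt(d)
1/sqrt(d1) = 1/sqrt(1.5e-05) = 258.199;  1/sqrt(d2) = 64.6846
k = (sigma1 - sigma2) / (1/sqrt(d1) - 1/sqrt(d2)) = (301.1 - 144.4) / (258.199 - 64.6846) = 0.809759 MPa*m^0.5
sigma0 = sigma1 - k/sqrt(d1) = 301.1 - 0.809759*258.199 = 92.021 MPa
sigma_y(d3) = 92.021 + 0.809759 / sqrt(1.58e-04) = 156.4 MPa
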